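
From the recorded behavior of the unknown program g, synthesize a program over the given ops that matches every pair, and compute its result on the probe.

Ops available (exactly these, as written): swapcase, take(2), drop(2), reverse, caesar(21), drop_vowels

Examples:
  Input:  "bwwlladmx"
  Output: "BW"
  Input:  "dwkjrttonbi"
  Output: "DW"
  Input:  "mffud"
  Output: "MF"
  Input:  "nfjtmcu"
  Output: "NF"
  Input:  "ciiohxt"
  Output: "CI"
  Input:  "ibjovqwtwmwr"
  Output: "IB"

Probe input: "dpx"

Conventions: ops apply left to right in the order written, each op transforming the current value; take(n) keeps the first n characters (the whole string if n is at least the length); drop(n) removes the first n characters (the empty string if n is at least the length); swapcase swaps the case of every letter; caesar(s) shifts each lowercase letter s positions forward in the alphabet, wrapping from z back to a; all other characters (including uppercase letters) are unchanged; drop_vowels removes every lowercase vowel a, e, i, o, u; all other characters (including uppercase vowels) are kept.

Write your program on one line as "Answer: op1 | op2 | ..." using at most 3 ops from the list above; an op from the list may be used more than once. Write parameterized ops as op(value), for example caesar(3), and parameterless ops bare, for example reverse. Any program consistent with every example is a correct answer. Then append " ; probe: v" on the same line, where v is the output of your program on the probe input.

swapcase | take(2) ; probe: "DP"

Check, running the answer program on each example:
  "bwwlladmx" -> "BWWLLADMX" -> "BW"
  "dwkjrttonbi" -> "DWKJRTTONBI" -> "DW"
  "mffud" -> "MFFUD" -> "MF"
  "nfjtmcu" -> "NFJTMCU" -> "NF"
  "ciiohxt" -> "CIIOHXT" -> "CI"
  "ibjovqwtwmwr" -> "IBJOVQWTWMWR" -> "IB"
  probe: "dpx" -> "DPX" -> "DP"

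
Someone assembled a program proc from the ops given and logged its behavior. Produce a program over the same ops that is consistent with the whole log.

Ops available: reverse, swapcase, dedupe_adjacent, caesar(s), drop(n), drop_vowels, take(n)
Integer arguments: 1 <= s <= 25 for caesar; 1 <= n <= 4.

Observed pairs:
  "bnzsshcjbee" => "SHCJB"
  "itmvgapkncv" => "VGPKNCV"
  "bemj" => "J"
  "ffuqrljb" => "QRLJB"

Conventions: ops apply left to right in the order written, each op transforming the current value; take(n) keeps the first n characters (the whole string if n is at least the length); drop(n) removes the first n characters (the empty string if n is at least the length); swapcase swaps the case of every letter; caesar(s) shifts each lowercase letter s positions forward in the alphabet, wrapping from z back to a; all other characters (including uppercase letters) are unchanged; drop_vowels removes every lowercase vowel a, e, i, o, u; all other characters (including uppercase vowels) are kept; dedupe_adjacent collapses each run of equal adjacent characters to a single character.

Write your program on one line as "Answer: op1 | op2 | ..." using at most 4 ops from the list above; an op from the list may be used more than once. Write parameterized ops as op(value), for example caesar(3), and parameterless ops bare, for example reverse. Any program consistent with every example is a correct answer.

drop(3) | drop_vowels | dedupe_adjacent | swapcase

Check, running the answer program on each example:
  "bnzsshcjbee" -> "sshcjbee" -> "sshcjb" -> "shcjb" -> "SHCJB"
  "itmvgapkncv" -> "vgapkncv" -> "vgpkncv" -> "vgpkncv" -> "VGPKNCV"
  "bemj" -> "j" -> "j" -> "j" -> "J"
  "ffuqrljb" -> "qrljb" -> "qrljb" -> "qrljb" -> "QRLJB"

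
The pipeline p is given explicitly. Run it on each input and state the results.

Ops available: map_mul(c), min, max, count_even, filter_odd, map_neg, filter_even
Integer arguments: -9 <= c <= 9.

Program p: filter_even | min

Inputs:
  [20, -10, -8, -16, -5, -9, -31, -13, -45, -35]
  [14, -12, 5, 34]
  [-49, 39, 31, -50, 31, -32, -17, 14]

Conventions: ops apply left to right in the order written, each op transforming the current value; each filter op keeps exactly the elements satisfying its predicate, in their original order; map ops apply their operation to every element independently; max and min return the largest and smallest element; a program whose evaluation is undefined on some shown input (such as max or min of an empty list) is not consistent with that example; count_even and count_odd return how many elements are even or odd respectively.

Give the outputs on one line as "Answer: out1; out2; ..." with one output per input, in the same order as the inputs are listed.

Execution, op by op:
  [20, -10, -8, -16, -5, -9, -31, -13, -45, -35] -> [20, -10, -8, -16] -> -16
  [14, -12, 5, 34] -> [14, -12, 34] -> -12
  [-49, 39, 31, -50, 31, -32, -17, 14] -> [-50, -32, 14] -> -50

-16; -12; -50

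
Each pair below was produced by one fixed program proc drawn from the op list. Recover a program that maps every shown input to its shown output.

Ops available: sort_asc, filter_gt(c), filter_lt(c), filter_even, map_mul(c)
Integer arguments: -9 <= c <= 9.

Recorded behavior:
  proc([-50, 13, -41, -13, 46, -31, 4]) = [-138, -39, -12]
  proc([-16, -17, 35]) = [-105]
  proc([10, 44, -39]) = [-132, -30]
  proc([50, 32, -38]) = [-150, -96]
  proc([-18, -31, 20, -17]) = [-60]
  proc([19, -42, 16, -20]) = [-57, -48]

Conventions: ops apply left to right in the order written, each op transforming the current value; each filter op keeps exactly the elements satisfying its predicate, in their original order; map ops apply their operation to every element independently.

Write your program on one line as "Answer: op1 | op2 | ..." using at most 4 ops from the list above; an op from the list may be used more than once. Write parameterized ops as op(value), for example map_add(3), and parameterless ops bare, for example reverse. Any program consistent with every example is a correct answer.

sort_asc | map_mul(-3) | sort_asc | filter_lt(-7)

Check, running the answer program on each example:
  [-50, 13, -41, -13, 46, -31, 4] -> [-50, -41, -31, -13, 4, 13, 46] -> [150, 123, 93, 39, -12, -39, -138] -> [-138, -39, -12, 39, 93, 123, 150] -> [-138, -39, -12]
  [-16, -17, 35] -> [-17, -16, 35] -> [51, 48, -105] -> [-105, 48, 51] -> [-105]
  [10, 44, -39] -> [-39, 10, 44] -> [117, -30, -132] -> [-132, -30, 117] -> [-132, -30]
  [50, 32, -38] -> [-38, 32, 50] -> [114, -96, -150] -> [-150, -96, 114] -> [-150, -96]
  [-18, -31, 20, -17] -> [-31, -18, -17, 20] -> [93, 54, 51, -60] -> [-60, 51, 54, 93] -> [-60]
  [19, -42, 16, -20] -> [-42, -20, 16, 19] -> [126, 60, -48, -57] -> [-57, -48, 60, 126] -> [-57, -48]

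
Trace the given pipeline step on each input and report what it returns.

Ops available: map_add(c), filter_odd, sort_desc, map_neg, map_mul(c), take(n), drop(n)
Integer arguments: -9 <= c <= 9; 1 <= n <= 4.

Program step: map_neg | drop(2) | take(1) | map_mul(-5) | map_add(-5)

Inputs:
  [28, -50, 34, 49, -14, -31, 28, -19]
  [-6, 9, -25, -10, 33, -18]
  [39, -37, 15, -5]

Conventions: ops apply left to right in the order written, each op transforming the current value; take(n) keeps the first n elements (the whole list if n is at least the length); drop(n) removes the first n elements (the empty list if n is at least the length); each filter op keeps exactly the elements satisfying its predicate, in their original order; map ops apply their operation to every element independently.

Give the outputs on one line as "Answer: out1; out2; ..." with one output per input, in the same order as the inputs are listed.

[165]; [-130]; [70]

Execution, op by op:
  [28, -50, 34, 49, -14, -31, 28, -19] -> [-28, 50, -34, -49, 14, 31, -28, 19] -> [-34, -49, 14, 31, -28, 19] -> [-34] -> [170] -> [165]
  [-6, 9, -25, -10, 33, -18] -> [6, -9, 25, 10, -33, 18] -> [25, 10, -33, 18] -> [25] -> [-125] -> [-130]
  [39, -37, 15, -5] -> [-39, 37, -15, 5] -> [-15, 5] -> [-15] -> [75] -> [70]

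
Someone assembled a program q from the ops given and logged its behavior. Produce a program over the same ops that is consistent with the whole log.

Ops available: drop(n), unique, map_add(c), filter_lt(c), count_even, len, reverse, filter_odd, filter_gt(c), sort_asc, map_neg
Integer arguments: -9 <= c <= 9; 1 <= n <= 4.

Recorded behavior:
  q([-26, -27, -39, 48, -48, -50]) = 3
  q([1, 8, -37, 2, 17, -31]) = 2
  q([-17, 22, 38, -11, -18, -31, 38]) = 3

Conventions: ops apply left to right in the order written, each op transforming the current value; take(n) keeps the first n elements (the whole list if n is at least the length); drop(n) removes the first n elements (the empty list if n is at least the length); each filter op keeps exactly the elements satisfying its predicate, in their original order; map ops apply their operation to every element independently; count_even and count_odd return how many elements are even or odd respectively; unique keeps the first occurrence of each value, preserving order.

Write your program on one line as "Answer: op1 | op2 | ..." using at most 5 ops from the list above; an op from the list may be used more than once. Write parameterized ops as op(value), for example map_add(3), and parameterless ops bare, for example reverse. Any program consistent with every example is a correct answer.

drop(1) | unique | sort_asc | count_even

Check, running the answer program on each example:
  [-26, -27, -39, 48, -48, -50] -> [-27, -39, 48, -48, -50] -> [-27, -39, 48, -48, -50] -> [-50, -48, -39, -27, 48] -> 3
  [1, 8, -37, 2, 17, -31] -> [8, -37, 2, 17, -31] -> [8, -37, 2, 17, -31] -> [-37, -31, 2, 8, 17] -> 2
  [-17, 22, 38, -11, -18, -31, 38] -> [22, 38, -11, -18, -31, 38] -> [22, 38, -11, -18, -31] -> [-31, -18, -11, 22, 38] -> 3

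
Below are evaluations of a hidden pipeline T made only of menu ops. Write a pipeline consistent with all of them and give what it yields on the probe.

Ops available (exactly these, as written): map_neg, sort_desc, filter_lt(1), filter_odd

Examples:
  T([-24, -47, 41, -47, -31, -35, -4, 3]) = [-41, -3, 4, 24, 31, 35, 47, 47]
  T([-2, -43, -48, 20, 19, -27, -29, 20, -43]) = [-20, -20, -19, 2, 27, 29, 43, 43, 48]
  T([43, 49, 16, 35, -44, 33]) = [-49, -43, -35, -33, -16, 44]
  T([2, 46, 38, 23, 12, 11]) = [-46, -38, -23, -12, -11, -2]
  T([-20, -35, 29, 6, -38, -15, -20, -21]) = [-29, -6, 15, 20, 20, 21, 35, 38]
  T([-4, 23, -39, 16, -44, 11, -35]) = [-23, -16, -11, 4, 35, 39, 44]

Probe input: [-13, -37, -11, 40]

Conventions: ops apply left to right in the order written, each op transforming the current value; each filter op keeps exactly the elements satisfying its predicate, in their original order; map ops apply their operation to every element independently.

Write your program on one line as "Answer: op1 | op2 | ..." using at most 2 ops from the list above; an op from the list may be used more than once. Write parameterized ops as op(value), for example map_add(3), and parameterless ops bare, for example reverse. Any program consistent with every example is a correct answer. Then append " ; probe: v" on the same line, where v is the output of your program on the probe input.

sort_desc | map_neg ; probe: [-40, 11, 13, 37]

Check, running the answer program on each example:
  [-24, -47, 41, -47, -31, -35, -4, 3] -> [41, 3, -4, -24, -31, -35, -47, -47] -> [-41, -3, 4, 24, 31, 35, 47, 47]
  [-2, -43, -48, 20, 19, -27, -29, 20, -43] -> [20, 20, 19, -2, -27, -29, -43, -43, -48] -> [-20, -20, -19, 2, 27, 29, 43, 43, 48]
  [43, 49, 16, 35, -44, 33] -> [49, 43, 35, 33, 16, -44] -> [-49, -43, -35, -33, -16, 44]
  [2, 46, 38, 23, 12, 11] -> [46, 38, 23, 12, 11, 2] -> [-46, -38, -23, -12, -11, -2]
  [-20, -35, 29, 6, -38, -15, -20, -21] -> [29, 6, -15, -20, -20, -21, -35, -38] -> [-29, -6, 15, 20, 20, 21, 35, 38]
  [-4, 23, -39, 16, -44, 11, -35] -> [23, 16, 11, -4, -35, -39, -44] -> [-23, -16, -11, 4, 35, 39, 44]
  probe: [-13, -37, -11, 40] -> [40, -11, -13, -37] -> [-40, 11, 13, 37]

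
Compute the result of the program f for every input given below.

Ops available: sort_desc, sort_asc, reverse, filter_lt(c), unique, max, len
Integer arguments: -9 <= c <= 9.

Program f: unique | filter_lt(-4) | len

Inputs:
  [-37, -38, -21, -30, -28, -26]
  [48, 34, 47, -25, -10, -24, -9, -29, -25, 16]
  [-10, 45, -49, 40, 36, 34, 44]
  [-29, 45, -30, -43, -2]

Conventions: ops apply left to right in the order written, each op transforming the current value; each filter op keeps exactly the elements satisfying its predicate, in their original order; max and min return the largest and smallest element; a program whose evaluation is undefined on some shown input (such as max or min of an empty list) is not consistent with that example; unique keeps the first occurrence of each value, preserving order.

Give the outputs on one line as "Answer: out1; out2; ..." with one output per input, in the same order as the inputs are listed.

6; 5; 2; 3

Execution, op by op:
  [-37, -38, -21, -30, -28, -26] -> [-37, -38, -21, -30, -28, -26] -> [-37, -38, -21, -30, -28, -26] -> 6
  [48, 34, 47, -25, -10, -24, -9, -29, -25, 16] -> [48, 34, 47, -25, -10, -24, -9, -29, 16] -> [-25, -10, -24, -9, -29] -> 5
  [-10, 45, -49, 40, 36, 34, 44] -> [-10, 45, -49, 40, 36, 34, 44] -> [-10, -49] -> 2
  [-29, 45, -30, -43, -2] -> [-29, 45, -30, -43, -2] -> [-29, -30, -43] -> 3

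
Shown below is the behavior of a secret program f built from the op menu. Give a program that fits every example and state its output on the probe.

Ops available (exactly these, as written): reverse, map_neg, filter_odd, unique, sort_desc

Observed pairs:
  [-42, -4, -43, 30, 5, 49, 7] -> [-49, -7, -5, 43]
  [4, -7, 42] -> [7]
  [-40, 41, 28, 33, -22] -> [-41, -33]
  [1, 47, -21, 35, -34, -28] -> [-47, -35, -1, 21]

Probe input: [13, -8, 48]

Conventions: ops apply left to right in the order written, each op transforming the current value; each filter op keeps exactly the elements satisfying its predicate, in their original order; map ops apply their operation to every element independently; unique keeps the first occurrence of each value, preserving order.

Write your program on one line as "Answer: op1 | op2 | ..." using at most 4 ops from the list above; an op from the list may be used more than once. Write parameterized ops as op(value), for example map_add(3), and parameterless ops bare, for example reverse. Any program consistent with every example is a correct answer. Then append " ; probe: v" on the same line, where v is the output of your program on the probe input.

filter_odd | sort_desc | map_neg ; probe: [-13]

Check, running the answer program on each example:
  [-42, -4, -43, 30, 5, 49, 7] -> [-43, 5, 49, 7] -> [49, 7, 5, -43] -> [-49, -7, -5, 43]
  [4, -7, 42] -> [-7] -> [-7] -> [7]
  [-40, 41, 28, 33, -22] -> [41, 33] -> [41, 33] -> [-41, -33]
  [1, 47, -21, 35, -34, -28] -> [1, 47, -21, 35] -> [47, 35, 1, -21] -> [-47, -35, -1, 21]
  probe: [13, -8, 48] -> [13] -> [13] -> [-13]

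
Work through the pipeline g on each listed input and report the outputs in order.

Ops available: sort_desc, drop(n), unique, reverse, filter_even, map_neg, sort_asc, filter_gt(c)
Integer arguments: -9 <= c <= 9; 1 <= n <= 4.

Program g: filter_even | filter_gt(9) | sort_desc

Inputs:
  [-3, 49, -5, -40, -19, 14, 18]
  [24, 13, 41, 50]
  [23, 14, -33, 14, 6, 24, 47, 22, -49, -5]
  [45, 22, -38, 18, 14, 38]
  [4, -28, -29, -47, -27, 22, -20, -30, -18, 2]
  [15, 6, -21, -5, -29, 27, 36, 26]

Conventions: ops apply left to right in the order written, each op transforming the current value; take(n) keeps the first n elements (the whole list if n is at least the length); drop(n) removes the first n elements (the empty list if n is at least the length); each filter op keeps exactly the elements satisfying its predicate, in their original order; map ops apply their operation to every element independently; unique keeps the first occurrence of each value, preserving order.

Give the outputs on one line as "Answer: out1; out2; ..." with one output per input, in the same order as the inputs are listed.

[18, 14]; [50, 24]; [24, 22, 14, 14]; [38, 22, 18, 14]; [22]; [36, 26]

Execution, op by op:
  [-3, 49, -5, -40, -19, 14, 18] -> [-40, 14, 18] -> [14, 18] -> [18, 14]
  [24, 13, 41, 50] -> [24, 50] -> [24, 50] -> [50, 24]
  [23, 14, -33, 14, 6, 24, 47, 22, -49, -5] -> [14, 14, 6, 24, 22] -> [14, 14, 24, 22] -> [24, 22, 14, 14]
  [45, 22, -38, 18, 14, 38] -> [22, -38, 18, 14, 38] -> [22, 18, 14, 38] -> [38, 22, 18, 14]
  [4, -28, -29, -47, -27, 22, -20, -30, -18, 2] -> [4, -28, 22, -20, -30, -18, 2] -> [22] -> [22]
  [15, 6, -21, -5, -29, 27, 36, 26] -> [6, 36, 26] -> [36, 26] -> [36, 26]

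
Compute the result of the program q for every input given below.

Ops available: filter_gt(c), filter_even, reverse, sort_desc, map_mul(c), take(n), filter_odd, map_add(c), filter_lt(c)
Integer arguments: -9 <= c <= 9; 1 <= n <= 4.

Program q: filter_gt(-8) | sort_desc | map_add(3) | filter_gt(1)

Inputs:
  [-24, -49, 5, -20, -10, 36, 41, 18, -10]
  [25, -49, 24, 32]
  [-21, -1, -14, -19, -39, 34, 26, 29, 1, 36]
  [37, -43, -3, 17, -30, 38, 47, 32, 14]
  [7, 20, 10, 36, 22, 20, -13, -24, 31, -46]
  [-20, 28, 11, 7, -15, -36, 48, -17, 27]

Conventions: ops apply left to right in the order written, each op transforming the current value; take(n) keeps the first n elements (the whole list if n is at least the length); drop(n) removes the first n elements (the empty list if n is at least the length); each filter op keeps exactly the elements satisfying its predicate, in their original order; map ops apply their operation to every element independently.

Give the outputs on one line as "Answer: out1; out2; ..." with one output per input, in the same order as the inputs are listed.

Execution, op by op:
  [-24, -49, 5, -20, -10, 36, 41, 18, -10] -> [5, 36, 41, 18] -> [41, 36, 18, 5] -> [44, 39, 21, 8] -> [44, 39, 21, 8]
  [25, -49, 24, 32] -> [25, 24, 32] -> [32, 25, 24] -> [35, 28, 27] -> [35, 28, 27]
  [-21, -1, -14, -19, -39, 34, 26, 29, 1, 36] -> [-1, 34, 26, 29, 1, 36] -> [36, 34, 29, 26, 1, -1] -> [39, 37, 32, 29, 4, 2] -> [39, 37, 32, 29, 4, 2]
  [37, -43, -3, 17, -30, 38, 47, 32, 14] -> [37, -3, 17, 38, 47, 32, 14] -> [47, 38, 37, 32, 17, 14, -3] -> [50, 41, 40, 35, 20, 17, 0] -> [50, 41, 40, 35, 20, 17]
  [7, 20, 10, 36, 22, 20, -13, -24, 31, -46] -> [7, 20, 10, 36, 22, 20, 31] -> [36, 31, 22, 20, 20, 10, 7] -> [39, 34, 25, 23, 23, 13, 10] -> [39, 34, 25, 23, 23, 13, 10]
  [-20, 28, 11, 7, -15, -36, 48, -17, 27] -> [28, 11, 7, 48, 27] -> [48, 28, 27, 11, 7] -> [51, 31, 30, 14, 10] -> [51, 31, 30, 14, 10]

[44, 39, 21, 8]; [35, 28, 27]; [39, 37, 32, 29, 4, 2]; [50, 41, 40, 35, 20, 17]; [39, 34, 25, 23, 23, 13, 10]; [51, 31, 30, 14, 10]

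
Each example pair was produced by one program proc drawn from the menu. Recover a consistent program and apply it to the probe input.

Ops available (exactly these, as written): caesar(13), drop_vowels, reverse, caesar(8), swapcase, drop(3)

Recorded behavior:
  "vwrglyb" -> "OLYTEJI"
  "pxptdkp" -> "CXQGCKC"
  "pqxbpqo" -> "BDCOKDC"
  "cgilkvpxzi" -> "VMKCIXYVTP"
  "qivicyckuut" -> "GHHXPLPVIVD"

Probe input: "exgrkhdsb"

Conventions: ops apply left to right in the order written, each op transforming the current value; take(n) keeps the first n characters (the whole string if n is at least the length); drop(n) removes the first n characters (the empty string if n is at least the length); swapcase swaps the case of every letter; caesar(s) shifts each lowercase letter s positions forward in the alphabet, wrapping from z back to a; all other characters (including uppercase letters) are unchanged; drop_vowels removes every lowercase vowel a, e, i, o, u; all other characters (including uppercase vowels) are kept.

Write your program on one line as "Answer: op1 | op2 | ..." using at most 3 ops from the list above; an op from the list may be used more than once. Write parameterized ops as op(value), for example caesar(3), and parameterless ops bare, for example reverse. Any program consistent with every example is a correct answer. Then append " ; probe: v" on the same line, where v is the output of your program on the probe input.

caesar(13) | swapcase | reverse ; probe: "OFQUXETKR"

Check, running the answer program on each example:
  "vwrglyb" -> "ijetylo" -> "IJETYLO" -> "OLYTEJI"
  "pxptdkp" -> "ckcgqxc" -> "CKCGQXC" -> "CXQGCKC"
  "pqxbpqo" -> "cdkocdb" -> "CDKOCDB" -> "BDCOKDC"
  "cgilkvpxzi" -> "ptvyxickmv" -> "PTVYXICKMV" -> "VMKCIXYVTP"
  "qivicyckuut" -> "dvivplpxhhg" -> "DVIVPLPXHHG" -> "GHHXPLPVIVD"
  probe: "exgrkhdsb" -> "rktexuqfo" -> "RKTEXUQFO" -> "OFQUXETKR"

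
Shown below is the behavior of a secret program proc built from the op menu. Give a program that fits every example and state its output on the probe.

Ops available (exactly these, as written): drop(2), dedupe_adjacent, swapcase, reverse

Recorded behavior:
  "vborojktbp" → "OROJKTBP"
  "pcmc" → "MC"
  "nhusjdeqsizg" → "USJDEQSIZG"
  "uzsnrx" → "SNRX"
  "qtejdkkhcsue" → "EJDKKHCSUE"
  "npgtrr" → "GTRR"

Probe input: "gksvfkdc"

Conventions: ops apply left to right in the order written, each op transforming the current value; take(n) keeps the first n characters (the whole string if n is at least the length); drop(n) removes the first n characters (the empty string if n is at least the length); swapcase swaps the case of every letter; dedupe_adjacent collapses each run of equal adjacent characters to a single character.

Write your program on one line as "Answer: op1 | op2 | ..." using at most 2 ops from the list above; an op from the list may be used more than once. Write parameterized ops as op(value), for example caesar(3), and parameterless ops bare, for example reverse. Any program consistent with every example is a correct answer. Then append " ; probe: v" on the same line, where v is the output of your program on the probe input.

drop(2) | swapcase ; probe: "SVFKDC"

Check, running the answer program on each example:
  "vborojktbp" -> "orojktbp" -> "OROJKTBP"
  "pcmc" -> "mc" -> "MC"
  "nhusjdeqsizg" -> "usjdeqsizg" -> "USJDEQSIZG"
  "uzsnrx" -> "snrx" -> "SNRX"
  "qtejdkkhcsue" -> "ejdkkhcsue" -> "EJDKKHCSUE"
  "npgtrr" -> "gtrr" -> "GTRR"
  probe: "gksvfkdc" -> "svfkdc" -> "SVFKDC"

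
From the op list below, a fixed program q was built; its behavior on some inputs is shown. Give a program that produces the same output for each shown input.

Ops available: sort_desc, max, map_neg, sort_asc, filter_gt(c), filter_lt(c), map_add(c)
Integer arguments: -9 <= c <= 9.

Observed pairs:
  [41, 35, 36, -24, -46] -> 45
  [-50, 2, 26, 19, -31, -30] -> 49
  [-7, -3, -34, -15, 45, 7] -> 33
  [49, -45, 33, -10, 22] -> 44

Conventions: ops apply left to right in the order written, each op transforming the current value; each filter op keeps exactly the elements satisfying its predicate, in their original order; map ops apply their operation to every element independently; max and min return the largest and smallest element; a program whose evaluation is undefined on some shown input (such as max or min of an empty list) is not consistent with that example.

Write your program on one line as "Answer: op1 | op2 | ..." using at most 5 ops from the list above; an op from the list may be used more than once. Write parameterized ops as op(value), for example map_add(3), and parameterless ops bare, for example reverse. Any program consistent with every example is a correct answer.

map_neg | map_add(-1) | sort_desc | filter_gt(8) | max

Check, running the answer program on each example:
  [41, 35, 36, -24, -46] -> [-41, -35, -36, 24, 46] -> [-42, -36, -37, 23, 45] -> [45, 23, -36, -37, -42] -> [45, 23] -> 45
  [-50, 2, 26, 19, -31, -30] -> [50, -2, -26, -19, 31, 30] -> [49, -3, -27, -20, 30, 29] -> [49, 30, 29, -3, -20, -27] -> [49, 30, 29] -> 49
  [-7, -3, -34, -15, 45, 7] -> [7, 3, 34, 15, -45, -7] -> [6, 2, 33, 14, -46, -8] -> [33, 14, 6, 2, -8, -46] -> [33, 14] -> 33
  [49, -45, 33, -10, 22] -> [-49, 45, -33, 10, -22] -> [-50, 44, -34, 9, -23] -> [44, 9, -23, -34, -50] -> [44, 9] -> 44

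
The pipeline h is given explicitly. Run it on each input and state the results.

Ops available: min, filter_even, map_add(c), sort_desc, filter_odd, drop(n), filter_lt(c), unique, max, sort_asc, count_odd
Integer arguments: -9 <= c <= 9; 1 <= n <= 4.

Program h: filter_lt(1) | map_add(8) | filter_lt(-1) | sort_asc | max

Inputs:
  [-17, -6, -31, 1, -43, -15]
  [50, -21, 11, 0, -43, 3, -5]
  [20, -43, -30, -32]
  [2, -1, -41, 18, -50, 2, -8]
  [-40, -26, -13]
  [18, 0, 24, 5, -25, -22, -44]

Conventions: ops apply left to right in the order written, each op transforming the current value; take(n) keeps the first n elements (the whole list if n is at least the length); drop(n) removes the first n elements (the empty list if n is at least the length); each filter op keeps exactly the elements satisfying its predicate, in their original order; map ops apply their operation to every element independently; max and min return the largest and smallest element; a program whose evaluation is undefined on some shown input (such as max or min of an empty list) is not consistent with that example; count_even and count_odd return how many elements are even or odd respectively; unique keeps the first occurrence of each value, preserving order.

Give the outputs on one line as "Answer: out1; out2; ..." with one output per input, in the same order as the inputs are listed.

Execution, op by op:
  [-17, -6, -31, 1, -43, -15] -> [-17, -6, -31, -43, -15] -> [-9, 2, -23, -35, -7] -> [-9, -23, -35, -7] -> [-35, -23, -9, -7] -> -7
  [50, -21, 11, 0, -43, 3, -5] -> [-21, 0, -43, -5] -> [-13, 8, -35, 3] -> [-13, -35] -> [-35, -13] -> -13
  [20, -43, -30, -32] -> [-43, -30, -32] -> [-35, -22, -24] -> [-35, -22, -24] -> [-35, -24, -22] -> -22
  [2, -1, -41, 18, -50, 2, -8] -> [-1, -41, -50, -8] -> [7, -33, -42, 0] -> [-33, -42] -> [-42, -33] -> -33
  [-40, -26, -13] -> [-40, -26, -13] -> [-32, -18, -5] -> [-32, -18, -5] -> [-32, -18, -5] -> -5
  [18, 0, 24, 5, -25, -22, -44] -> [0, -25, -22, -44] -> [8, -17, -14, -36] -> [-17, -14, -36] -> [-36, -17, -14] -> -14

-7; -13; -22; -33; -5; -14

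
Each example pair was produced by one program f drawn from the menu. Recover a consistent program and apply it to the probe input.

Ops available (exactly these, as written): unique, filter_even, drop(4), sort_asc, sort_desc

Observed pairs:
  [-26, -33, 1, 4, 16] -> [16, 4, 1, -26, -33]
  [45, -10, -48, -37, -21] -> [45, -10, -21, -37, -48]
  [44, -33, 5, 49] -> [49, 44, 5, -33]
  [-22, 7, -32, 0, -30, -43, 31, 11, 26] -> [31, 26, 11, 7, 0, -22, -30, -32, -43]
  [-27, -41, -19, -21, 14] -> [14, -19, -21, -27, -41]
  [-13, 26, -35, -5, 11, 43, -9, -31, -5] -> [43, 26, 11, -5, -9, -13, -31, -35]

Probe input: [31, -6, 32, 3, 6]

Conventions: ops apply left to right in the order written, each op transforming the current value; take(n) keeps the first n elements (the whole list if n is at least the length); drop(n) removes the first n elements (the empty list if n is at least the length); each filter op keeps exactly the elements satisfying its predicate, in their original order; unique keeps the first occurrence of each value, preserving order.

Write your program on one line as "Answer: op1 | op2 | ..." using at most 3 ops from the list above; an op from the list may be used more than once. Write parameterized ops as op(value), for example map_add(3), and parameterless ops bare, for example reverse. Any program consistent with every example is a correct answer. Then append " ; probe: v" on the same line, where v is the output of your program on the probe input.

unique | sort_desc ; probe: [32, 31, 6, 3, -6]

Check, running the answer program on each example:
  [-26, -33, 1, 4, 16] -> [-26, -33, 1, 4, 16] -> [16, 4, 1, -26, -33]
  [45, -10, -48, -37, -21] -> [45, -10, -48, -37, -21] -> [45, -10, -21, -37, -48]
  [44, -33, 5, 49] -> [44, -33, 5, 49] -> [49, 44, 5, -33]
  [-22, 7, -32, 0, -30, -43, 31, 11, 26] -> [-22, 7, -32, 0, -30, -43, 31, 11, 26] -> [31, 26, 11, 7, 0, -22, -30, -32, -43]
  [-27, -41, -19, -21, 14] -> [-27, -41, -19, -21, 14] -> [14, -19, -21, -27, -41]
  [-13, 26, -35, -5, 11, 43, -9, -31, -5] -> [-13, 26, -35, -5, 11, 43, -9, -31] -> [43, 26, 11, -5, -9, -13, -31, -35]
  probe: [31, -6, 32, 3, 6] -> [31, -6, 32, 3, 6] -> [32, 31, 6, 3, -6]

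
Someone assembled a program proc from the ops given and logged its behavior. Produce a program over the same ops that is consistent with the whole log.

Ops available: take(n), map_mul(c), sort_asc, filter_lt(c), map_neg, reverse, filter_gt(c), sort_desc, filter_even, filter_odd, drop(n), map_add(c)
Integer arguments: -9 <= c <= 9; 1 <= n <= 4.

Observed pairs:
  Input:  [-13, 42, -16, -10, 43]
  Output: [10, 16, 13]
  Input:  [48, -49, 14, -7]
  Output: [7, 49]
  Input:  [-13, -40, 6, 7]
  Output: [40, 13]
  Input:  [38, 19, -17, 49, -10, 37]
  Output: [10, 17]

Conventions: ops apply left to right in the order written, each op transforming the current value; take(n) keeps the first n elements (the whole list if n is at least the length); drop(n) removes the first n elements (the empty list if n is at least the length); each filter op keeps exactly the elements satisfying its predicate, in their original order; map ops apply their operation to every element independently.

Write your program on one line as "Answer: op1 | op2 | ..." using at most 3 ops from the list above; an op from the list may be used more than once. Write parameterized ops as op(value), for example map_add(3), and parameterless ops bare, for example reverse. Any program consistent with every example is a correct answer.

filter_lt(6) | reverse | map_neg

Check, running the answer program on each example:
  [-13, 42, -16, -10, 43] -> [-13, -16, -10] -> [-10, -16, -13] -> [10, 16, 13]
  [48, -49, 14, -7] -> [-49, -7] -> [-7, -49] -> [7, 49]
  [-13, -40, 6, 7] -> [-13, -40] -> [-40, -13] -> [40, 13]
  [38, 19, -17, 49, -10, 37] -> [-17, -10] -> [-10, -17] -> [10, 17]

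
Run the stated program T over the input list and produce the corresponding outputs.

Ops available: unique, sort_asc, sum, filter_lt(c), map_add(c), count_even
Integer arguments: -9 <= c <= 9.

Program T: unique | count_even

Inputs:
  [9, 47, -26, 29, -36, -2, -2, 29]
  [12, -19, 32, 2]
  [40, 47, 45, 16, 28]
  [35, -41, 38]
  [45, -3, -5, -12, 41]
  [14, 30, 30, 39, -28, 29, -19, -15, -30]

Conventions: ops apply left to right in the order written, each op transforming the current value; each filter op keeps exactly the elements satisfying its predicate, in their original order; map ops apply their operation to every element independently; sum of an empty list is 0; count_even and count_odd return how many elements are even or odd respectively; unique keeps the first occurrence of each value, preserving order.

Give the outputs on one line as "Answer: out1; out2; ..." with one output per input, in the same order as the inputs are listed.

Execution, op by op:
  [9, 47, -26, 29, -36, -2, -2, 29] -> [9, 47, -26, 29, -36, -2] -> 3
  [12, -19, 32, 2] -> [12, -19, 32, 2] -> 3
  [40, 47, 45, 16, 28] -> [40, 47, 45, 16, 28] -> 3
  [35, -41, 38] -> [35, -41, 38] -> 1
  [45, -3, -5, -12, 41] -> [45, -3, -5, -12, 41] -> 1
  [14, 30, 30, 39, -28, 29, -19, -15, -30] -> [14, 30, 39, -28, 29, -19, -15, -30] -> 4

3; 3; 3; 1; 1; 4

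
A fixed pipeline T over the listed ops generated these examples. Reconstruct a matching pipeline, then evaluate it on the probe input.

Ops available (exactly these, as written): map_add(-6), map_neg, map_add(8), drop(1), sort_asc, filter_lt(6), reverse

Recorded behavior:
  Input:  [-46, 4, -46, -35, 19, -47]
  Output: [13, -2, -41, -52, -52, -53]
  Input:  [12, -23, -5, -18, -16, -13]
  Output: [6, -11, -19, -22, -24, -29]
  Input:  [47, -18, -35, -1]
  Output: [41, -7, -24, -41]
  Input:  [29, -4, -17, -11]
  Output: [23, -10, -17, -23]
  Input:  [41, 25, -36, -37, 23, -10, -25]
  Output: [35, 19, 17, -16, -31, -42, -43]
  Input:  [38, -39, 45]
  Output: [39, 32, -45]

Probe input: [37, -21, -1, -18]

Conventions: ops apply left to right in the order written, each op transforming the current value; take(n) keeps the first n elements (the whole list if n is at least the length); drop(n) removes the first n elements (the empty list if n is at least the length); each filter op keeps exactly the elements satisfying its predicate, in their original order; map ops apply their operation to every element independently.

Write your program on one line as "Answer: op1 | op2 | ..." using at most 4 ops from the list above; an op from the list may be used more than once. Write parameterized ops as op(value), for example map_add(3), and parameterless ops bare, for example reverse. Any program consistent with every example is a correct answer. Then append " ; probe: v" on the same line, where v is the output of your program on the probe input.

sort_asc | reverse | map_add(-6) ; probe: [31, -7, -24, -27]

Check, running the answer program on each example:
  [-46, 4, -46, -35, 19, -47] -> [-47, -46, -46, -35, 4, 19] -> [19, 4, -35, -46, -46, -47] -> [13, -2, -41, -52, -52, -53]
  [12, -23, -5, -18, -16, -13] -> [-23, -18, -16, -13, -5, 12] -> [12, -5, -13, -16, -18, -23] -> [6, -11, -19, -22, -24, -29]
  [47, -18, -35, -1] -> [-35, -18, -1, 47] -> [47, -1, -18, -35] -> [41, -7, -24, -41]
  [29, -4, -17, -11] -> [-17, -11, -4, 29] -> [29, -4, -11, -17] -> [23, -10, -17, -23]
  [41, 25, -36, -37, 23, -10, -25] -> [-37, -36, -25, -10, 23, 25, 41] -> [41, 25, 23, -10, -25, -36, -37] -> [35, 19, 17, -16, -31, -42, -43]
  [38, -39, 45] -> [-39, 38, 45] -> [45, 38, -39] -> [39, 32, -45]
  probe: [37, -21, -1, -18] -> [-21, -18, -1, 37] -> [37, -1, -18, -21] -> [31, -7, -24, -27]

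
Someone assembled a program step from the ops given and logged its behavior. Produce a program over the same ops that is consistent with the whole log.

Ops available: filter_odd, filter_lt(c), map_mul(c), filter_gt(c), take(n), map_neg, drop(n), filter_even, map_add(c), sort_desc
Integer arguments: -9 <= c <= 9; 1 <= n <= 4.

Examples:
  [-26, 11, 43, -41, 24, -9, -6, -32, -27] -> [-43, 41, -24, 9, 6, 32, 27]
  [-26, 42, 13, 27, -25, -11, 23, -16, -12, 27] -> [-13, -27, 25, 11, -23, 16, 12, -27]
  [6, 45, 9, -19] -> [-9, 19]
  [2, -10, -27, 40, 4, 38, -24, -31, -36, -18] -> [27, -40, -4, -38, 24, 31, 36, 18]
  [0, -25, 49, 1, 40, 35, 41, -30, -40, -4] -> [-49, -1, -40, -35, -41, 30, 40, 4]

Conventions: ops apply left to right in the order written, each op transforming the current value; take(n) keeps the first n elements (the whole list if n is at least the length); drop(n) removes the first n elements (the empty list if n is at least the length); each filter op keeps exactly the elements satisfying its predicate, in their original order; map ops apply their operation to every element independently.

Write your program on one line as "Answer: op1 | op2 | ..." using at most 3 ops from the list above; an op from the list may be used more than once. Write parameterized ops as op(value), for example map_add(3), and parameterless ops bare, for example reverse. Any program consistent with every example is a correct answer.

map_neg | drop(2)

Check, running the answer program on each example:
  [-26, 11, 43, -41, 24, -9, -6, -32, -27] -> [26, -11, -43, 41, -24, 9, 6, 32, 27] -> [-43, 41, -24, 9, 6, 32, 27]
  [-26, 42, 13, 27, -25, -11, 23, -16, -12, 27] -> [26, -42, -13, -27, 25, 11, -23, 16, 12, -27] -> [-13, -27, 25, 11, -23, 16, 12, -27]
  [6, 45, 9, -19] -> [-6, -45, -9, 19] -> [-9, 19]
  [2, -10, -27, 40, 4, 38, -24, -31, -36, -18] -> [-2, 10, 27, -40, -4, -38, 24, 31, 36, 18] -> [27, -40, -4, -38, 24, 31, 36, 18]
  [0, -25, 49, 1, 40, 35, 41, -30, -40, -4] -> [0, 25, -49, -1, -40, -35, -41, 30, 40, 4] -> [-49, -1, -40, -35, -41, 30, 40, 4]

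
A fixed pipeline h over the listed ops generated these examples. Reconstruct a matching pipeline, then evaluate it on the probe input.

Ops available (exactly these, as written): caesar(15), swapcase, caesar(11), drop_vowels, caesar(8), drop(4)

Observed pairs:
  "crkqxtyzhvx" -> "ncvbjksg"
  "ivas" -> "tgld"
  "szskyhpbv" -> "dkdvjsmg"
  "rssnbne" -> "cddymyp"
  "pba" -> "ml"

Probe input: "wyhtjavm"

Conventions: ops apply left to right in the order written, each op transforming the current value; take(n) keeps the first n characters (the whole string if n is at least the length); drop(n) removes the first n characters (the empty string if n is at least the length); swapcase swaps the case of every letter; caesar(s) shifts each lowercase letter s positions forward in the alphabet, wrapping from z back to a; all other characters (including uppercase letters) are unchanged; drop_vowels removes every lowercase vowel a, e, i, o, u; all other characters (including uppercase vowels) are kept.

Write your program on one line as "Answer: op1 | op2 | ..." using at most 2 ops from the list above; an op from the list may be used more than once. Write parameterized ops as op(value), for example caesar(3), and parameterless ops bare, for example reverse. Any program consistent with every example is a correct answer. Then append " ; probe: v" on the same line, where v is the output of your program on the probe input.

caesar(11) | drop_vowels ; probe: "hjslgx"

Check, running the answer program on each example:
  "crkqxtyzhvx" -> "ncvbiejksgi" -> "ncvbjksg"
  "ivas" -> "tgld" -> "tgld"
  "szskyhpbv" -> "dkdvjsamg" -> "dkdvjsmg"
  "rssnbne" -> "cddymyp" -> "cddymyp"
  "pba" -> "aml" -> "ml"
  probe: "wyhtjavm" -> "hjseulgx" -> "hjslgx"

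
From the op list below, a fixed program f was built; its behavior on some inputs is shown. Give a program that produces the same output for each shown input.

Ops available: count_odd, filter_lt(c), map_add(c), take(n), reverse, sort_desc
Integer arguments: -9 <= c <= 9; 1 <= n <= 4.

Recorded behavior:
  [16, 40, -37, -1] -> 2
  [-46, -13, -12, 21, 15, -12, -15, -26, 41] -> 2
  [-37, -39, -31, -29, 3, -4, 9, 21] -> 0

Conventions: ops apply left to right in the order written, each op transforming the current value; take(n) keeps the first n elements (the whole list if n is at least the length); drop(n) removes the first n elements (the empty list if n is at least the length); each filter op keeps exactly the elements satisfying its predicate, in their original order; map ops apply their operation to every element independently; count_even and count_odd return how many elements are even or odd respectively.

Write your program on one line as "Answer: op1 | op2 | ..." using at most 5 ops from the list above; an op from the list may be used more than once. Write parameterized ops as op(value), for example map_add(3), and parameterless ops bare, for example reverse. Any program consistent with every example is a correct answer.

take(4) | map_add(9) | map_add(6) | count_odd

Check, running the answer program on each example:
  [16, 40, -37, -1] -> [16, 40, -37, -1] -> [25, 49, -28, 8] -> [31, 55, -22, 14] -> 2
  [-46, -13, -12, 21, 15, -12, -15, -26, 41] -> [-46, -13, -12, 21] -> [-37, -4, -3, 30] -> [-31, 2, 3, 36] -> 2
  [-37, -39, -31, -29, 3, -4, 9, 21] -> [-37, -39, -31, -29] -> [-28, -30, -22, -20] -> [-22, -24, -16, -14] -> 0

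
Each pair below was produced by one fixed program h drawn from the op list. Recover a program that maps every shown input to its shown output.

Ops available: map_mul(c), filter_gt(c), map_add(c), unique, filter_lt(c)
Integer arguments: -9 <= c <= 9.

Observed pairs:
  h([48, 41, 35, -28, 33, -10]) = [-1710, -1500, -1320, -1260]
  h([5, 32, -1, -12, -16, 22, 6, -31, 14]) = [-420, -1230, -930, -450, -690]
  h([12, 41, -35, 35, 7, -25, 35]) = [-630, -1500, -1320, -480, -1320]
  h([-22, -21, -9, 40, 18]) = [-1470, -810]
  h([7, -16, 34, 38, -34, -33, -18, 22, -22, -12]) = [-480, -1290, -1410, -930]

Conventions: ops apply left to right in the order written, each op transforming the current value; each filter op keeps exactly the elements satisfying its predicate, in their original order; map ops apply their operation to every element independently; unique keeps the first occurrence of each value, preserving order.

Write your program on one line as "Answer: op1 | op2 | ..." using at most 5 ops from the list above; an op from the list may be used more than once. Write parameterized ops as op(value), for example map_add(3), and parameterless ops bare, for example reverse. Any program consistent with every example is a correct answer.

filter_gt(-1) | map_add(9) | map_mul(5) | map_mul(-6)

Check, running the answer program on each example:
  [48, 41, 35, -28, 33, -10] -> [48, 41, 35, 33] -> [57, 50, 44, 42] -> [285, 250, 220, 210] -> [-1710, -1500, -1320, -1260]
  [5, 32, -1, -12, -16, 22, 6, -31, 14] -> [5, 32, 22, 6, 14] -> [14, 41, 31, 15, 23] -> [70, 205, 155, 75, 115] -> [-420, -1230, -930, -450, -690]
  [12, 41, -35, 35, 7, -25, 35] -> [12, 41, 35, 7, 35] -> [21, 50, 44, 16, 44] -> [105, 250, 220, 80, 220] -> [-630, -1500, -1320, -480, -1320]
  [-22, -21, -9, 40, 18] -> [40, 18] -> [49, 27] -> [245, 135] -> [-1470, -810]
  [7, -16, 34, 38, -34, -33, -18, 22, -22, -12] -> [7, 34, 38, 22] -> [16, 43, 47, 31] -> [80, 215, 235, 155] -> [-480, -1290, -1410, -930]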